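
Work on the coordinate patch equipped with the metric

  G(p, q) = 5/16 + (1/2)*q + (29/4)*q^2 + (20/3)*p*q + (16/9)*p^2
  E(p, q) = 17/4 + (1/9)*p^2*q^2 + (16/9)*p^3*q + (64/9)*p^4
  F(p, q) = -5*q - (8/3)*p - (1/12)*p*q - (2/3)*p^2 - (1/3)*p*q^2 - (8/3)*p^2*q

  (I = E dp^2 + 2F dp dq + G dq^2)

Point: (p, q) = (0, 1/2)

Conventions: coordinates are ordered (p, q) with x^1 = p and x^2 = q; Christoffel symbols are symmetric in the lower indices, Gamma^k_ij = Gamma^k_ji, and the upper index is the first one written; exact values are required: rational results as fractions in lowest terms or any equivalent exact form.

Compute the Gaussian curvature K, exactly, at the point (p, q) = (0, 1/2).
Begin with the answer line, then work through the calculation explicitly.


Answer: K = 25972/136161

E = 17/4, F = -5/2, G = 19/8, EG - F^2 = 123/32 at the point
E_p = 0, E_q = 0, F_p = -67/24, F_q = -5, G_p = 10/3, G_q = 31/4
E_qq = 0, F_pq = -5/12, G_pp = 32/9
The intrinsic route: Brioschi's K = (det M1 - det M2)/(EG - F^2)^2.
M1 = [[-E_qq/2 + F_pq - G_pp/2, E_p/2, F_p - E_q/2], [F_q - G_p/2, E, F], [G_q/2, F, G]] = [[-79/36, 0, -67/24], [-20/3, 17/4, -5/2], [31/8, -5/2, 19/8]]; det M1 = -20707/2304
M2 = [[0, E_q/2, G_p/2], [E_q/2, E, F], [G_p/2, F, G]] = [[0, 0, 5/3], [0, 17/4, -5/2], [5/3, -5/2, 19/8]]; det M2 = -425/36
det M1 - det M2 = 6493/2304; K = 6493/2304 / (123/32)^2 = 25972/136161


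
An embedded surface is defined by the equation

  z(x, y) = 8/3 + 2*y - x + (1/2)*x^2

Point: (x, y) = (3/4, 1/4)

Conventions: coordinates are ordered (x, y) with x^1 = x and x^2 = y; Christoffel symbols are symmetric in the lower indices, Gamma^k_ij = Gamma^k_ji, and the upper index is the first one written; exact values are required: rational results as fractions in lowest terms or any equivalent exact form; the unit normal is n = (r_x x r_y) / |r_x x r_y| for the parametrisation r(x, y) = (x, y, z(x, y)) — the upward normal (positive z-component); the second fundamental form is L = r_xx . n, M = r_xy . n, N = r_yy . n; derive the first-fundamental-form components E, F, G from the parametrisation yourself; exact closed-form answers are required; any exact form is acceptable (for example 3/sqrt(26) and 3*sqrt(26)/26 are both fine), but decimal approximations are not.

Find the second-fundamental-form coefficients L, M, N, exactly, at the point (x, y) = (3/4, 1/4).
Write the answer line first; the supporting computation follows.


Answer: L = 4/9, M = 0, N = 0

z_x = -1/4, z_y = 2, z_xx = 1, z_xy = 0, z_yy = 0
E = 17/16, F = -1/2, G = 5; answer radicand W^2 = 81/16
unnormalised second-form numerators: l = 1, m = 0, n = 0; L = l/sqrt(81/16), and similarly M = m/sqrt(W^2), N = n/sqrt(W^2)


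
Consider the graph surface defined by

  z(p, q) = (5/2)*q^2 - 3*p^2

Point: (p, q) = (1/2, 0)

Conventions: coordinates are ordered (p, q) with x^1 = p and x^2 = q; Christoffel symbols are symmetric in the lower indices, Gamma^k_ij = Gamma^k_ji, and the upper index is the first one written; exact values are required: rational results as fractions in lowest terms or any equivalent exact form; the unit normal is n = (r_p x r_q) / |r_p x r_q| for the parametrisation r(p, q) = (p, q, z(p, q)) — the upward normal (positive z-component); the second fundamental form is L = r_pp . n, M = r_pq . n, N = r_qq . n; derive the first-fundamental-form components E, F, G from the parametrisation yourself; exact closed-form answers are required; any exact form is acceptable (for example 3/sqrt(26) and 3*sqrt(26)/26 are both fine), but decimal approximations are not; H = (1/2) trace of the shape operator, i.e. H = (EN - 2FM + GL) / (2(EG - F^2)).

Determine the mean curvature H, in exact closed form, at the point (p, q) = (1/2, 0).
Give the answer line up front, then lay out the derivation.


Answer: H = 11*sqrt(10)/50

z_p = -3, z_q = 0, z_pp = -6, z_pq = 0, z_qq = 5
E = 10, F = 0, G = 1; answer radicand W^2 = 10
unnormalised second-form numerators: l = -6, m = 0, n = 5; L = l/sqrt(10), and similarly M = m/sqrt(W^2), N = n/sqrt(W^2)
H = (E*n - 2*F*m + G*l) / (2*(EG - F^2)*sqrt(W^2)); E*n - 2*F*m + G*l = 44, EG - F^2 = 10, so H = (11/5)/sqrt(10)


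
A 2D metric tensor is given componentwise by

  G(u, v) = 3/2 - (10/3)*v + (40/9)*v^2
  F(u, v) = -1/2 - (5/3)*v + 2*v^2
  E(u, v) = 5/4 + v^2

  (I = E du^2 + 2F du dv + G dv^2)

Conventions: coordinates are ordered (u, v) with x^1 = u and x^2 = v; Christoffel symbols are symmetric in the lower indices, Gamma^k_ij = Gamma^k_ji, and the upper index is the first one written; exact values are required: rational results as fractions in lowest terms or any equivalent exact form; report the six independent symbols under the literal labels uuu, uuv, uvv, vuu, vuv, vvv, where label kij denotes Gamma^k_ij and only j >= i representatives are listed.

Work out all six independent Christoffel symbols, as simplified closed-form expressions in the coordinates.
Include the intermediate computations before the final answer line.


E = 5/4 + v^2; F = -1/2 - (5/3)*v + 2*v^2; G = 3/2 - (10/3)*v + (40/9)*v^2
Gamma^k_ij = (1/2) g^{kl} (d_i g_jl + d_j g_il - d_l g_ij), with g^inv = (1/(EG-F^2)) [[G, -F], [-F, E]]
first partials: E_u = 0, E_v = 2*v, F_u = 0, F_v = -5/3 + 4*v, G_u = 0, G_v = -10/3 + (80/9)*v
D = EG - F^2 = 13/8 - (35/6)*v + (113/18)*v^2 + (10/3)*v^3 + (4/9)*v^4
expanded: Gamma^u_uu = (G E_u - 2F F_u + F E_v)/(2D), Gamma^u_uv = (G E_v - F G_u)/(2D), Gamma^u_vv = (2G F_v - G G_u - F G_v)/(2D), Gamma^v_uu = (2E F_u - E E_v - F E_u)/(2D), Gamma^v_uv = (E G_u - F E_v)/(2D), Gamma^v_vv = (E G_v - 2F F_v + F G_u)/(2D); substitute and cancel common factors

Answer: Gamma_uuu = (144*v^3 - 120*v^2 - 36*v)/(32*v^4 + 240*v^3 + 452*v^2 - 420*v + 117), Gamma_uuv = (320*v^3 - 240*v^2 + 108*v)/(32*v^4 + 240*v^3 + 452*v^2 - 420*v + 117), Gamma_uvv = (640*v^3 - 720*v^2 + 792*v - 240)/(32*v^4 + 240*v^3 + 452*v^2 - 420*v + 117), Gamma_vuu = (-72*v^3 - 90*v)/(32*v^4 + 240*v^3 + 452*v^2 - 420*v + 117), Gamma_vuv = (-144*v^3 + 120*v^2 + 36*v)/(32*v^4 + 240*v^3 + 452*v^2 - 420*v + 117), Gamma_vvv = (-256*v^3 + 600*v^2 + 344*v - 210)/(32*v^4 + 240*v^3 + 452*v^2 - 420*v + 117)


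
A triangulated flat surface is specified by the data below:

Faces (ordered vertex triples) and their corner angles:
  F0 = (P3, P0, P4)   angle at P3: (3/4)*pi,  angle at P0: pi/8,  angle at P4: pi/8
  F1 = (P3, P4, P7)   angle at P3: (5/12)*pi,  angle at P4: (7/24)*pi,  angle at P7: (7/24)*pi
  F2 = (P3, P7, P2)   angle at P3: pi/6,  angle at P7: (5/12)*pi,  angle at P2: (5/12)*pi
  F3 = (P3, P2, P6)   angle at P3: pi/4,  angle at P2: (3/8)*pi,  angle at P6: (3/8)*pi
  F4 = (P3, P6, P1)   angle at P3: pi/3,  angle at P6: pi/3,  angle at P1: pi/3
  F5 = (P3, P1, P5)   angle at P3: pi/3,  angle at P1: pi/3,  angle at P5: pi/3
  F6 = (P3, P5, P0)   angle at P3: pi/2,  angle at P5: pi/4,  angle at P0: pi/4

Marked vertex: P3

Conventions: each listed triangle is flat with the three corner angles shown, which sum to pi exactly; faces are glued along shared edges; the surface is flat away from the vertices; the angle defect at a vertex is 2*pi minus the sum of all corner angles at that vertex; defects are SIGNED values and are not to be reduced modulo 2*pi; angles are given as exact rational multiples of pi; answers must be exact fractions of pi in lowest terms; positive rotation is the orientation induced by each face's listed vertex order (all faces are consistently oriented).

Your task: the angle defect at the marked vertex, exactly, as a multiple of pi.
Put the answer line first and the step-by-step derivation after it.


Answer: defect(P3) = (-3/4)*pi

Sum of corner angles at P3: (11/4)*pi
defect = 2*pi - (11/4)*pi


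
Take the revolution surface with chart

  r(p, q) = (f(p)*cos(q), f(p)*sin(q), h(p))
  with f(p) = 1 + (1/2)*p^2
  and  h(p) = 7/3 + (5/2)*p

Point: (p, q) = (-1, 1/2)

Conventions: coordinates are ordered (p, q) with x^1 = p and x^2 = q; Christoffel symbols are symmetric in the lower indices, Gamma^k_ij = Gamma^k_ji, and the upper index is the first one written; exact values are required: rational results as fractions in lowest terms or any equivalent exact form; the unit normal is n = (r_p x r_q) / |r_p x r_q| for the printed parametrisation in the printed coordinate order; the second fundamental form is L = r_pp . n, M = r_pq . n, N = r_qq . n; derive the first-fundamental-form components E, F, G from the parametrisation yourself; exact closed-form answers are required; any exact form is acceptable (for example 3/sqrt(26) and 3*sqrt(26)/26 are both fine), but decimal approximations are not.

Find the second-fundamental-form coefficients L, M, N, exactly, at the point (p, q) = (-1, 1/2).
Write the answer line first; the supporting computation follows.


Answer: L = -5*sqrt(29)/29, M = 0, N = 15*sqrt(29)/58

f = 3/2, f' = -1, f'' = 1, h' = 5/2, h'' = 0
E = 29/4, F = 0, G = 9/4; answer radicand W^2 = 29/4
unnormalised second-form numerators: l = -5/2, m = 0, n = 15/4; L = l/sqrt(29/4), and similarly M = m/sqrt(W^2), N = n/sqrt(W^2)


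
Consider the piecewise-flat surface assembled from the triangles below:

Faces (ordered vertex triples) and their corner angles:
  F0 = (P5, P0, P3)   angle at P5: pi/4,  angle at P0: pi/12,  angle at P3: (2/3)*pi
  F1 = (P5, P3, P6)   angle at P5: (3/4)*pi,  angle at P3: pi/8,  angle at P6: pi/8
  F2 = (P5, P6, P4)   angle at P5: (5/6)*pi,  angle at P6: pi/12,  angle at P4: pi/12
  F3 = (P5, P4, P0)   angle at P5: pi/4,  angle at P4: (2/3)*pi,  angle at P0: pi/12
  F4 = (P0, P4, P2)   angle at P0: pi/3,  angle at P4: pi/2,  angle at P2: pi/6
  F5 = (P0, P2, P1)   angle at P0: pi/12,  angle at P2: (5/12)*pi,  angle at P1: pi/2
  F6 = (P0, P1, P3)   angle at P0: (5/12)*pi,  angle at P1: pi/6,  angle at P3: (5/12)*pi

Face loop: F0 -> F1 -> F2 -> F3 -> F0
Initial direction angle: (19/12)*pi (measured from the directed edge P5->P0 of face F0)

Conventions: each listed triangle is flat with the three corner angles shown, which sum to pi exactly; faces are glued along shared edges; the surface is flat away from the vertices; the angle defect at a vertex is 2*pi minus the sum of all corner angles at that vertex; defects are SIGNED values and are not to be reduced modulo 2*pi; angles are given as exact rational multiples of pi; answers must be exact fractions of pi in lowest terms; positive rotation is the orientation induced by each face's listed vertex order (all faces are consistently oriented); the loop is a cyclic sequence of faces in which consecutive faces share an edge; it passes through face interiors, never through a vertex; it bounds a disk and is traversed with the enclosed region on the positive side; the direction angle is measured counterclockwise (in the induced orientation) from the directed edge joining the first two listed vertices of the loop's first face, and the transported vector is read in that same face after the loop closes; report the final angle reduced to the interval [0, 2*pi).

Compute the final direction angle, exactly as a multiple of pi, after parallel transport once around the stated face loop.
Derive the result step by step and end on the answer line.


enclosed vertex P5: corner angles sum to (25/12)*pi, defect = 2*pi - (25/12)*pi = -pi/12
final direction = starting direction + enclosed defect total, reduced mod 2*pi (induced orientation)
final angle = (19/12)*pi - pi/12 = (3/2)*pi (mod 2*pi)

Answer: final direction angle = (3/2)*pi


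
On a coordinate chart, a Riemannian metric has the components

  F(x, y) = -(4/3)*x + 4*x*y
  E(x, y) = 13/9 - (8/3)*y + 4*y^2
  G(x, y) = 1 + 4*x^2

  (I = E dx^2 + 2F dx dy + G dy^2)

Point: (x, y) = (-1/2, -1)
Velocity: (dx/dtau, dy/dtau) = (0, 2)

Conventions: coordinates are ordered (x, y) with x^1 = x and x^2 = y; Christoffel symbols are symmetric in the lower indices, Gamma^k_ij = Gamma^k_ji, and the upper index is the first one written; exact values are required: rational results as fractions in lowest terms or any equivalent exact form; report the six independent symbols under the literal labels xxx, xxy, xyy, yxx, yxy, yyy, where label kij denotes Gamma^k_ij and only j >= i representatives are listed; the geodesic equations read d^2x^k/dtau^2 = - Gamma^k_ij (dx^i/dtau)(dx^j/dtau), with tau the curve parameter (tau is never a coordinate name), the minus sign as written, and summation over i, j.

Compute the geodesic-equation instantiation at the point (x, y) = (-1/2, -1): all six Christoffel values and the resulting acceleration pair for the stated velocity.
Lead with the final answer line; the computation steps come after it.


Answer: Gamma_xxx = 0, Gamma_xxy = -24/41, Gamma_xyy = 0, Gamma_yxx = 0, Gamma_yxy = -9/41, Gamma_yyy = 0; accelerations (d^2x/dtau^2, d^2y/dtau^2) = (0, 0)

E = 73/9, F = 8/3, G = 2 at the point
E_x = 0, E_y = -32/3, F_x = -16/3, F_y = -2, G_x = -4, G_y = 0
EG - F^2 = 82/9;  g^inv = (9/82) * [[2, -8/3], [-8/3, 73/9]]
first-kind symbols [ij,l] = (1/2)(d_i g_jl + d_j g_il - d_l g_ij): [xx,x] = E_x/2 = 0, [xx,y] = F_x - E_y/2 = 0, [xy,x] = E_y/2 = -16/3, [xy,y] = G_x/2 = -2, [yy,x] = F_y - G_x/2 = 0, [yy,y] = G_y/2 = 0
Gamma^x_ij = (G*[ij,x] - F*[ij,y])/(EG - F^2), Gamma^y_ij = (E*[ij,y] - F*[ij,x])/(EG - F^2)
Gamma_xxx = 0, Gamma_xxy = -24/41, Gamma_xyy = 0, Gamma_yxx = 0, Gamma_yxy = -9/41, Gamma_yyy = 0
d^2x/dtau^2 = -(Gamma_xxx*(0)^2 + 2*Gamma_xxy*(0)*(2) + Gamma_xyy*(2)^2) = 0
d^2y/dtau^2 = -(Gamma_yxx*(0)^2 + 2*Gamma_yxy*(0)*(2) + Gamma_yyy*(2)^2) = 0


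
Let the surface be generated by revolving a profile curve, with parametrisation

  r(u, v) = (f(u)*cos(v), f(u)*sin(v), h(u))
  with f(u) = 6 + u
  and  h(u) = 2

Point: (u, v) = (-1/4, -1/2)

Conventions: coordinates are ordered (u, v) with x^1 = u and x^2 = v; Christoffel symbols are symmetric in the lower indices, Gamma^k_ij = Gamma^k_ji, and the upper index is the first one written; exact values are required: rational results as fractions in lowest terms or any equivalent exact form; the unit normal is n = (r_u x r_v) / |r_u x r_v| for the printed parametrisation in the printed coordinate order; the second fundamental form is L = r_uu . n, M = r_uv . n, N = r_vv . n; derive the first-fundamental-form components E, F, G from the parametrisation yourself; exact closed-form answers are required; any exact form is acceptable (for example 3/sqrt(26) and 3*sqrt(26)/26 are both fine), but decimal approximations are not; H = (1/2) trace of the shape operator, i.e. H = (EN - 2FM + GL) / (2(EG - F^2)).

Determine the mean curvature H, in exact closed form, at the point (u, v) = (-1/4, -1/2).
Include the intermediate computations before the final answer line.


f = 23/4, f' = 1, f'' = 0, h' = 0, h'' = 0
E = 1, F = 0, G = 529/16; answer radicand W^2 = 1
unnormalised second-form numerators: l = 0, m = 0, n = 0; L = l/sqrt(1), and similarly M = m/sqrt(W^2), N = n/sqrt(W^2)
H = (E*n - 2*F*m + G*l) / (2*(EG - F^2)*sqrt(W^2)); E*n - 2*F*m + G*l = 0, EG - F^2 = 529/16, so H = (0)/sqrt(1)

Answer: H = 0


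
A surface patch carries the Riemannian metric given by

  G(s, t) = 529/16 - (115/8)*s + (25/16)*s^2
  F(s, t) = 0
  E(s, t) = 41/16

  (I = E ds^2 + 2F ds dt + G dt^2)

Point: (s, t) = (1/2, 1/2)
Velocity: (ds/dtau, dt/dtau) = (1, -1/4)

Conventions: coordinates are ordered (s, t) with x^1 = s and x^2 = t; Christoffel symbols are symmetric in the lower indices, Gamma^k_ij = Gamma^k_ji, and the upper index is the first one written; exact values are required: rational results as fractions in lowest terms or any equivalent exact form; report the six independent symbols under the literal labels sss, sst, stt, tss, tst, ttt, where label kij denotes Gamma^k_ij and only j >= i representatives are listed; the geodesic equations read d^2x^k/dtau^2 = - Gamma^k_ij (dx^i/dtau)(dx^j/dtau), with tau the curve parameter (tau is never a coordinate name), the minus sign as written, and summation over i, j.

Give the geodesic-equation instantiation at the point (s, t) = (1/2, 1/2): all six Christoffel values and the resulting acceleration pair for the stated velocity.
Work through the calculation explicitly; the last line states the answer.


E = 41/16, F = 0, G = 1681/64 at the point
E_s = 0, E_t = 0, F_s = 0, F_t = 0, G_s = -205/16, G_t = 0
EG - F^2 = 68921/1024;  g^inv = (1024/68921) * [[1681/64, 0], [0, 41/16]]
first-kind symbols [ij,l] = (1/2)(d_i g_jl + d_j g_il - d_l g_ij): [ss,s] = E_s/2 = 0, [ss,t] = F_s - E_t/2 = 0, [st,s] = E_t/2 = 0, [st,t] = G_s/2 = -205/32, [tt,s] = F_t - G_s/2 = 205/32, [tt,t] = G_t/2 = 0
Gamma^s_ij = (G*[ij,s] - F*[ij,t])/(EG - F^2), Gamma^t_ij = (E*[ij,t] - F*[ij,s])/(EG - F^2)
Gamma_sss = 0, Gamma_sst = 0, Gamma_stt = 5/2, Gamma_tss = 0, Gamma_tst = -10/41, Gamma_ttt = 0
d^2s/dtau^2 = -(Gamma_sss*(1)^2 + 2*Gamma_sst*(1)*(-1/4) + Gamma_stt*(-1/4)^2) = -5/32
d^2t/dtau^2 = -(Gamma_tss*(1)^2 + 2*Gamma_tst*(1)*(-1/4) + Gamma_ttt*(-1/4)^2) = -5/41

Answer: Gamma_sss = 0, Gamma_sst = 0, Gamma_stt = 5/2, Gamma_tss = 0, Gamma_tst = -10/41, Gamma_ttt = 0; accelerations (d^2s/dtau^2, d^2t/dtau^2) = (-5/32, -5/41)


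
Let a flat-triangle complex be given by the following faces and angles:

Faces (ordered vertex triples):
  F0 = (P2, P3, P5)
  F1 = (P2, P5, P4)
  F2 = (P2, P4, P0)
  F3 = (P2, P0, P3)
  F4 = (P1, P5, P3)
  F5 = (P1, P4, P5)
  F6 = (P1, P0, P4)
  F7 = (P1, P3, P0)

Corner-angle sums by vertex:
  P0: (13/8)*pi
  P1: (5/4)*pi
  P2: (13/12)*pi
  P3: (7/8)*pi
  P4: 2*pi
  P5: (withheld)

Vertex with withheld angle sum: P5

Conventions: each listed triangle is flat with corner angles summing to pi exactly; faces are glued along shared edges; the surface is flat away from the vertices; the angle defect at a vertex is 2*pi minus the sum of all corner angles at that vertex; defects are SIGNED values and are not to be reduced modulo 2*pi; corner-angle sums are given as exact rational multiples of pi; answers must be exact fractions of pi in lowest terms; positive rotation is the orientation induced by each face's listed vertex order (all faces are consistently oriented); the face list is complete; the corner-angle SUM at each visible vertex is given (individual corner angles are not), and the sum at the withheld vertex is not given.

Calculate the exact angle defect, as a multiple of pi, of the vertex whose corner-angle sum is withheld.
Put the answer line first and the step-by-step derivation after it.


Answer: defect(P5) = (5/6)*pi

V = 6, E = 12, F = 8; chi = V - E + F = 2
Gauss-Bonnet: total defect = 2*pi*chi = 4*pi; visible defects sum to (19/6)*pi


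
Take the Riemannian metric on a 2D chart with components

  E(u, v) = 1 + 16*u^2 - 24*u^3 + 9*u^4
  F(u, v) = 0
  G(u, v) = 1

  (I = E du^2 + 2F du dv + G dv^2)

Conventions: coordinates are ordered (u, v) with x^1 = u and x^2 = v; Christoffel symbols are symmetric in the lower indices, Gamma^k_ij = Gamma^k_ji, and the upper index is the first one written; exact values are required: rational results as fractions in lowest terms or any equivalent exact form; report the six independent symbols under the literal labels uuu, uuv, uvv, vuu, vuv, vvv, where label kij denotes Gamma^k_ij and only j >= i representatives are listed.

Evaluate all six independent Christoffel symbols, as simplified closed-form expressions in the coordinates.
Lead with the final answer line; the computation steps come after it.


Answer: Gamma_uuu = (18*u^3 - 36*u^2 + 16*u)/(9*u^4 - 24*u^3 + 16*u^2 + 1), Gamma_uuv = 0, Gamma_uvv = 0, Gamma_vuu = 0, Gamma_vuv = 0, Gamma_vvv = 0

E = 1 + 16*u^2 - 24*u^3 + 9*u^4; F = 0; G = 1
Gamma^k_ij = (1/2) g^{kl} (d_i g_jl + d_j g_il - d_l g_ij), with g^inv = (1/(EG-F^2)) [[G, -F], [-F, E]]
first partials: E_u = 32*u - 72*u^2 + 36*u^3, E_v = 0, F_u = 0, F_v = 0, G_u = 0, G_v = 0
D = EG - F^2 = 1 + 16*u^2 - 24*u^3 + 9*u^4
expanded: Gamma^u_uu = (G E_u - 2F F_u + F E_v)/(2D), Gamma^u_uv = (G E_v - F G_u)/(2D), Gamma^u_vv = (2G F_v - G G_u - F G_v)/(2D), Gamma^v_uu = (2E F_u - E E_v - F E_u)/(2D), Gamma^v_uv = (E G_u - F E_v)/(2D), Gamma^v_vv = (E G_v - 2F F_v + F G_u)/(2D); substitute and cancel common factors


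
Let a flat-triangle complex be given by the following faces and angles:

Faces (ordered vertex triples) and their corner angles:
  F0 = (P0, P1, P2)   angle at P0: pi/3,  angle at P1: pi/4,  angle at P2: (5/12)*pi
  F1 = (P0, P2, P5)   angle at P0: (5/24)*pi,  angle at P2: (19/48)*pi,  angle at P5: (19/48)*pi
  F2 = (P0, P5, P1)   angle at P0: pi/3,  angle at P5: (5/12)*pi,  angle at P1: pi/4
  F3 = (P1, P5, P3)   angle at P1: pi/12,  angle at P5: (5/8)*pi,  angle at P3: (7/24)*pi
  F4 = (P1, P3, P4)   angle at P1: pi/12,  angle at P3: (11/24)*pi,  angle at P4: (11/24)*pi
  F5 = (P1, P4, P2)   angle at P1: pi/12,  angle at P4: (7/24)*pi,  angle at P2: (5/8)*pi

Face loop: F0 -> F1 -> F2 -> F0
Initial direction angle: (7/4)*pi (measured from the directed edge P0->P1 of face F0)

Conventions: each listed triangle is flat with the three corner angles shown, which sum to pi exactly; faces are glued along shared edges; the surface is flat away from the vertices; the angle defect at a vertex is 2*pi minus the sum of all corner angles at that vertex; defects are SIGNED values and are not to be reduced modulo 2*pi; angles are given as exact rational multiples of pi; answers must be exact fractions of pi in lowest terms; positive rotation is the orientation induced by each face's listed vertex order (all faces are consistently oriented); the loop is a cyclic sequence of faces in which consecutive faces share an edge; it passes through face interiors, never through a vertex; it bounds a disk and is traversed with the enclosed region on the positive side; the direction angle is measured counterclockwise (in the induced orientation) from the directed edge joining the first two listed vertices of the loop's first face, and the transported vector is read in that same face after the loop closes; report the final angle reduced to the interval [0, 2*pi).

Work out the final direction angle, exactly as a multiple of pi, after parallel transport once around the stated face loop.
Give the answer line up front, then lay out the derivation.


Answer: final direction angle = (7/8)*pi

enclosed vertex P0: corner angles sum to (7/8)*pi, defect = 2*pi - (7/8)*pi = (9/8)*pi
transport around the loop rotates by the sum of enclosed defects; add to the initial angle mod 2*pi
final angle = (7/4)*pi + (9/8)*pi = (7/8)*pi (mod 2*pi)


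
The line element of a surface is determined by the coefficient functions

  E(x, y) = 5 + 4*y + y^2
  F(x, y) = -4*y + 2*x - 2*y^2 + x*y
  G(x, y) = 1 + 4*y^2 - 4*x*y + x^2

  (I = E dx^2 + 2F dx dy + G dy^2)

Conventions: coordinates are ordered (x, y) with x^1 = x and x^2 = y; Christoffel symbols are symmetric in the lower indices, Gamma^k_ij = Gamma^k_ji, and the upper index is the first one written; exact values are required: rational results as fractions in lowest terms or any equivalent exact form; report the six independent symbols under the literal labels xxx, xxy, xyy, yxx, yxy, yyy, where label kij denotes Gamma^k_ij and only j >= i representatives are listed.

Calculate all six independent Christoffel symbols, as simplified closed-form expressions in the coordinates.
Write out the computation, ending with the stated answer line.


E = 5 + 4*y + y^2; F = -4*y + 2*x - 2*y^2 + x*y; G = 1 + 4*y^2 - 4*x*y + x^2
Gamma^k_ij = (1/2) g^{kl} (d_i g_jl + d_j g_il - d_l g_ij), with g^inv = (1/(EG-F^2)) [[G, -F], [-F, E]]
first partials: E_x = 0, E_y = 4 + 2*y, F_x = 2 + y, F_y = -4 - 4*y + x, G_x = -4*y + 2*x, G_y = 8*y - 4*x
D = EG - F^2 = 5 + 4*y + 5*y^2 - 4*x*y + x^2
expanded: Gamma^x_xx = (G E_x - 2F F_x + F E_y)/(2D), Gamma^x_xy = (G E_y - F G_x)/(2D), Gamma^x_yy = (2G F_y - G G_x - F G_y)/(2D), Gamma^y_xx = (2E F_x - E E_y - F E_x)/(2D), Gamma^y_xy = (E G_x - F E_y)/(2D), Gamma^y_yy = (E G_y - 2F F_y + F G_x)/(2D); substitute and cancel common factors

Answer: Gamma_xxx = 0, Gamma_xxy = (y + 2)/(x^2 - 4*x*y + 5*y^2 + 4*y + 5), Gamma_xyy = (-2*y - 4)/(x^2 - 4*x*y + 5*y^2 + 4*y + 5), Gamma_yxx = 0, Gamma_yxy = (x - 2*y)/(x^2 - 4*x*y + 5*y^2 + 4*y + 5), Gamma_yyy = (-2*x + 4*y)/(x^2 - 4*x*y + 5*y^2 + 4*y + 5)


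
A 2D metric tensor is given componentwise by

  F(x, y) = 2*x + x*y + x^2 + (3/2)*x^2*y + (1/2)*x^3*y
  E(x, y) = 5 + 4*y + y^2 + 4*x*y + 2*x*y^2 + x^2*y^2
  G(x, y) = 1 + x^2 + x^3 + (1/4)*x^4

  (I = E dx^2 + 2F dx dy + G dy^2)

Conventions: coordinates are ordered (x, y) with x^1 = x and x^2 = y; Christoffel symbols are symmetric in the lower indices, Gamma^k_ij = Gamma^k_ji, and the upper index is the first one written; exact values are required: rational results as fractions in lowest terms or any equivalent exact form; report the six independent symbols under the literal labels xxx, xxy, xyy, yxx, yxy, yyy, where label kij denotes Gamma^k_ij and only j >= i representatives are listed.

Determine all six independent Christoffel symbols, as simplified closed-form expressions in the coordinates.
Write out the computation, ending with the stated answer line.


E = 5 + 4*y + y^2 + 4*x*y + 2*x*y^2 + x^2*y^2; F = 2*x + x*y + x^2 + (3/2)*x^2*y + (1/2)*x^3*y; G = 1 + x^2 + x^3 + (1/4)*x^4
Gamma^k_ij = (1/2) g^{kl} (d_i g_jl + d_j g_il - d_l g_ij), with g^inv = (1/(EG-F^2)) [[G, -F], [-F, E]]
first partials: E_x = 4*y + 2*y^2 + 2*x*y^2, E_y = 4 + 2*y + 4*x + 4*x*y + 2*x^2*y, F_x = 2 + y + 2*x + 3*x*y + (3/2)*x^2*y, F_y = x + (3/2)*x^2 + (1/2)*x^3, G_x = 2*x + 3*x^2 + x^3, G_y = 0
D = EG - F^2 = 5 + 4*y + y^2 + 4*x*y + x^2 + 2*x*y^2 + x^3 + x^2*y^2 + (1/4)*x^4
expanded: Gamma^x_xx = (G E_x - 2F F_x + F E_y)/(2D), Gamma^x_xy = (G E_y - F G_x)/(2D), Gamma^x_yy = (2G F_y - G G_x - F G_y)/(2D), Gamma^y_xx = (2E F_x - E E_y - F E_x)/(2D), Gamma^y_xy = (E G_x - F E_y)/(2D), Gamma^y_yy = (E G_y - 2F F_y + F G_x)/(2D); substitute and cancel common factors

Answer: Gamma_xxx = (4*x*y^2 + 4*y^2 + 8*y)/(x^4 + 4*x^3 + 4*x^2*y^2 + 4*x^2 + 8*x*y^2 + 16*x*y + 4*y^2 + 16*y + 20), Gamma_xxy = (4*x^2*y + 8*x*y + 8*x + 4*y + 8)/(x^4 + 4*x^3 + 4*x^2*y^2 + 4*x^2 + 8*x*y^2 + 16*x*y + 4*y^2 + 16*y + 20), Gamma_xyy = 0, Gamma_yxx = (2*x^2*y + 4*x*y)/(x^4 + 4*x^3 + 4*x^2*y^2 + 4*x^2 + 8*x*y^2 + 16*x*y + 4*y^2 + 16*y + 20), Gamma_yxy = (2*x^3 + 6*x^2 + 4*x)/(x^4 + 4*x^3 + 4*x^2*y^2 + 4*x^2 + 8*x*y^2 + 16*x*y + 4*y^2 + 16*y + 20), Gamma_yyy = 0


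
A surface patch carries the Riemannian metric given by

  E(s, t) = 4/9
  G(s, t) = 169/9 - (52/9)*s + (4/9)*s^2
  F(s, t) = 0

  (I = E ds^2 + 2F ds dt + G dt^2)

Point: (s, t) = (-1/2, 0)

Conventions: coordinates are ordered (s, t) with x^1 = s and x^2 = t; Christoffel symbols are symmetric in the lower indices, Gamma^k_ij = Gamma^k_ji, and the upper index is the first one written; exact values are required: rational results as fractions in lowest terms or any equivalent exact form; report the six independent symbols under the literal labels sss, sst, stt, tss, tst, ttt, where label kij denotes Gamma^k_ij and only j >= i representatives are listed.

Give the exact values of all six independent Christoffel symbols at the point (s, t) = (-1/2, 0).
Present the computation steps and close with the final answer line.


E = 4/9, F = 0, G = 196/9 at the point
E_s = 0, E_t = 0, F_s = 0, F_t = 0, G_s = -56/9, G_t = 0
EG - F^2 = 784/81;  g^inv = (81/784) * [[196/9, 0], [0, 4/9]]
first-kind symbols [ij,l] = (1/2)(d_i g_jl + d_j g_il - d_l g_ij): [ss,s] = E_s/2 = 0, [ss,t] = F_s - E_t/2 = 0, [st,s] = E_t/2 = 0, [st,t] = G_s/2 = -28/9, [tt,s] = F_t - G_s/2 = 28/9, [tt,t] = G_t/2 = 0
Gamma^s_ij = (G*[ij,s] - F*[ij,t])/(EG - F^2), Gamma^t_ij = (E*[ij,t] - F*[ij,s])/(EG - F^2)

Answer: Gamma_sss = 0, Gamma_sst = 0, Gamma_stt = 7, Gamma_tss = 0, Gamma_tst = -1/7, Gamma_ttt = 0


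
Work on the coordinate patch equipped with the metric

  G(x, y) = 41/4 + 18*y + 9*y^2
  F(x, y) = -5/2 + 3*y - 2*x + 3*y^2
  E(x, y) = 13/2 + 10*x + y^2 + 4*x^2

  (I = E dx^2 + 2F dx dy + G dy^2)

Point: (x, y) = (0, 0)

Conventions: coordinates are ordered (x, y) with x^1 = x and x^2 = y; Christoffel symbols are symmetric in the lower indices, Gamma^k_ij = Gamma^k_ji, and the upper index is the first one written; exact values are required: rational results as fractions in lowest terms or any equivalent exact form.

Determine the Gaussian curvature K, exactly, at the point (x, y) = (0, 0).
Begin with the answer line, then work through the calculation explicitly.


Answer: K = -1384/25921

E = 13/2, F = -5/2, G = 41/4, EG - F^2 = 483/8 at the point
E_x = 10, E_y = 0, F_x = -2, F_y = 3, G_x = 0, G_y = 18
E_yy = 2, F_xy = 0, G_xx = 0
The intrinsic route: Brioschi's K = (det M1 - det M2)/(EG - F^2)^2.
M1 = [[-E_yy/2 + F_xy - G_xx/2, E_x/2, F_x - E_y/2], [F_y - G_x/2, E, F], [G_y/2, F, G]] = [[-1, 5, -2], [3, 13/2, -5/2], [9, -5/2, 41/4]]; det M1 = -1557/8
M2 = [[0, E_y/2, G_x/2], [E_y/2, E, F], [G_x/2, F, G]] = [[0, 0, 0], [0, 13/2, -5/2], [0, -5/2, 41/4]]; det M2 = 0
det M1 - det M2 = -1557/8; K = -1557/8 / (483/8)^2 = -1384/25921


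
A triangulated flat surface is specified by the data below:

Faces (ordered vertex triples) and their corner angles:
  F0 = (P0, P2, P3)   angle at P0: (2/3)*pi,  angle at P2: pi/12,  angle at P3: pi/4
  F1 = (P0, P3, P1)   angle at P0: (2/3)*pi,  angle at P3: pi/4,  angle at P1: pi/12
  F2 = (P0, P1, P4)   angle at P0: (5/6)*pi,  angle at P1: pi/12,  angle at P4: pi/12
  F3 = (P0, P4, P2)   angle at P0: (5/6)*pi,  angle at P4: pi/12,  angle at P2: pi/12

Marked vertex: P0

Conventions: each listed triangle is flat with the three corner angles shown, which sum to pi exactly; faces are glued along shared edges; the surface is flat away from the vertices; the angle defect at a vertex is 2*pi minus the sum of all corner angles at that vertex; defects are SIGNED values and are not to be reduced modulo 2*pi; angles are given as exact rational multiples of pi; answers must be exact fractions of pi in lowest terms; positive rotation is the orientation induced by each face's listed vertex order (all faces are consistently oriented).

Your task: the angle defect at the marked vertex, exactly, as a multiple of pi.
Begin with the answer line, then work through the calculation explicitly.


Answer: defect(P0) = -pi

Sum of corner angles at P0: 3*pi
defect = 2*pi - 3*pi


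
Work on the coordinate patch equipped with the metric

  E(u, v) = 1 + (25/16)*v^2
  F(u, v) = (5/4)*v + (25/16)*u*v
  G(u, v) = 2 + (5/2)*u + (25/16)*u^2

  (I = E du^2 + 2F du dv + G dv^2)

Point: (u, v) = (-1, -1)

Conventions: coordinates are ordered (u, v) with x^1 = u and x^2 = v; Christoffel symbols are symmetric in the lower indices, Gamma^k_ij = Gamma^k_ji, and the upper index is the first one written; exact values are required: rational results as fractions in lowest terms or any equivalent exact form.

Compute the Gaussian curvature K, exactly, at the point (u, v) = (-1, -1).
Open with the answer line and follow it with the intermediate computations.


Answer: K = -100/441

E = 41/16, F = 5/16, G = 17/16, EG - F^2 = 21/8 at the point
E_u = 0, E_v = -25/8, F_u = -25/16, F_v = -5/16, G_u = -5/8, G_v = 0
E_vv = 25/8, F_uv = 25/16, G_uu = 25/8
Compute both Brioschi determinants and normalise by (EG - F^2)^2.
M1 = [[-E_vv/2 + F_uv - G_uu/2, E_u/2, F_u - E_v/2], [F_v - G_u/2, E, F], [G_v/2, F, G]] = [[-25/16, 0, 0], [0, 41/16, 5/16], [0, 5/16, 17/16]]; det M1 = -525/128
M2 = [[0, E_v/2, G_u/2], [E_v/2, E, F], [G_u/2, F, G]] = [[0, -25/16, -5/16], [-25/16, 41/16, 5/16], [-5/16, 5/16, 17/16]]; det M2 = -325/128
det M1 - det M2 = -25/16; K = -25/16 / (21/8)^2 = -100/441


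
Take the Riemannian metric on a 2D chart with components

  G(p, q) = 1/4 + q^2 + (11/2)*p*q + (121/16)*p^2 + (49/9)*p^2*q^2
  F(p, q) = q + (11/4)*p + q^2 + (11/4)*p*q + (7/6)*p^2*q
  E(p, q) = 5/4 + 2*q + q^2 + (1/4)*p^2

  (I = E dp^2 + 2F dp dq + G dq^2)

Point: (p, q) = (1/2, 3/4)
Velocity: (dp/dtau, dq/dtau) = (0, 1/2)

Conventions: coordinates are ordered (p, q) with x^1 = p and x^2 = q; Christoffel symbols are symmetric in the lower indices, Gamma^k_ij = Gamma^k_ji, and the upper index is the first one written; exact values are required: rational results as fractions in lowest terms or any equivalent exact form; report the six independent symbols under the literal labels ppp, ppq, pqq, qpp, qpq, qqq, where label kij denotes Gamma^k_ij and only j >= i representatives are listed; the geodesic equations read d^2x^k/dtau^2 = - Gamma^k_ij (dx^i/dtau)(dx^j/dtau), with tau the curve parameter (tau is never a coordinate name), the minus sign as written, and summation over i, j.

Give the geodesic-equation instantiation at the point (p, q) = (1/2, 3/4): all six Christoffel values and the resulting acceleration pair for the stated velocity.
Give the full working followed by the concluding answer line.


E = 27/8, F = 63/16, G = 177/32 at the point
E_p = 1/4, E_q = 7/2, F_p = 91/16, F_q = 25/6, G_p = 59/4, G_q = 151/24
EG - F^2 = 405/128;  g^inv = (128/405) * [[177/32, -63/16], [-63/16, 27/8]]
first-kind symbols [ij,l] = (1/2)(d_i g_jl + d_j g_il - d_l g_ij): [pp,p] = E_p/2 = 1/8, [pp,q] = F_p - E_q/2 = 63/16, [pq,p] = E_q/2 = 7/4, [pq,q] = G_p/2 = 59/8, [qq,p] = F_q - G_p/2 = -77/24, [qq,q] = G_q/2 = 151/48
Gamma^p_ij = (G*[ij,p] - F*[ij,q])/(EG - F^2), Gamma^q_ij = (E*[ij,q] - F*[ij,p])/(EG - F^2)
Gamma_ppp = -632/135, Gamma_ppq = -826/135, Gamma_pqq = -3857/405, Gamma_qpp = 182/45, Gamma_qpq = 256/45, Gamma_qqq = 992/135
d^2p/dtau^2 = -(Gamma_ppp*(0)^2 + 2*Gamma_ppq*(0)*(1/2) + Gamma_pqq*(1/2)^2) = 3857/1620
d^2q/dtau^2 = -(Gamma_qpp*(0)^2 + 2*Gamma_qpq*(0)*(1/2) + Gamma_qqq*(1/2)^2) = -248/135

Answer: Gamma_ppp = -632/135, Gamma_ppq = -826/135, Gamma_pqq = -3857/405, Gamma_qpp = 182/45, Gamma_qpq = 256/45, Gamma_qqq = 992/135; accelerations (d^2p/dtau^2, d^2q/dtau^2) = (3857/1620, -248/135)


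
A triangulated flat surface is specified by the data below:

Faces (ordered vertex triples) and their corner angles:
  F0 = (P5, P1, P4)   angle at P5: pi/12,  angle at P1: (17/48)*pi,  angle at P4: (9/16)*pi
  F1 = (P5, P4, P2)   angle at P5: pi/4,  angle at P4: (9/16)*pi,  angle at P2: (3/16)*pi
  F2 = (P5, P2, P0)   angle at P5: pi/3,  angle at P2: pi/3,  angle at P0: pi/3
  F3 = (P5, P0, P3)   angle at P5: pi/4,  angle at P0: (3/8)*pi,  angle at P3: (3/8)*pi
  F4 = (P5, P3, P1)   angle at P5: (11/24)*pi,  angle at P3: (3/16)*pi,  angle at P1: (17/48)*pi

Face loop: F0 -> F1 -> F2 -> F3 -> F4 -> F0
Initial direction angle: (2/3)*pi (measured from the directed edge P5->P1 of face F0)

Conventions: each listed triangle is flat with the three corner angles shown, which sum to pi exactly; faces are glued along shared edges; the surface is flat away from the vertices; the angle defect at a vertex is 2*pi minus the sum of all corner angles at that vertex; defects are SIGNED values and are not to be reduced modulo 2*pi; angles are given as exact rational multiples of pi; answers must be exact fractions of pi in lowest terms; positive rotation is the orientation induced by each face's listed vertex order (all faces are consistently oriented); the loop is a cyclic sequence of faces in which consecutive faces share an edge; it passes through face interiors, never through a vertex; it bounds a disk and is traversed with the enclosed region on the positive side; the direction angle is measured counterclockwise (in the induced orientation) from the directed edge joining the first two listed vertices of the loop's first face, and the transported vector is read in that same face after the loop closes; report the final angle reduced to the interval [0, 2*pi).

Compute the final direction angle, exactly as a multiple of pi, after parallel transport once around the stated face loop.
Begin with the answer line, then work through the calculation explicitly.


Answer: final direction angle = (31/24)*pi

enclosed vertex P5: corner angles sum to (11/8)*pi, defect = 2*pi - (11/8)*pi = (5/8)*pi
holonomy = initial angle + sum of enclosed defects (mod 2*pi), positive in the induced orientation
final angle = (2/3)*pi + (5/8)*pi = (31/24)*pi (mod 2*pi)


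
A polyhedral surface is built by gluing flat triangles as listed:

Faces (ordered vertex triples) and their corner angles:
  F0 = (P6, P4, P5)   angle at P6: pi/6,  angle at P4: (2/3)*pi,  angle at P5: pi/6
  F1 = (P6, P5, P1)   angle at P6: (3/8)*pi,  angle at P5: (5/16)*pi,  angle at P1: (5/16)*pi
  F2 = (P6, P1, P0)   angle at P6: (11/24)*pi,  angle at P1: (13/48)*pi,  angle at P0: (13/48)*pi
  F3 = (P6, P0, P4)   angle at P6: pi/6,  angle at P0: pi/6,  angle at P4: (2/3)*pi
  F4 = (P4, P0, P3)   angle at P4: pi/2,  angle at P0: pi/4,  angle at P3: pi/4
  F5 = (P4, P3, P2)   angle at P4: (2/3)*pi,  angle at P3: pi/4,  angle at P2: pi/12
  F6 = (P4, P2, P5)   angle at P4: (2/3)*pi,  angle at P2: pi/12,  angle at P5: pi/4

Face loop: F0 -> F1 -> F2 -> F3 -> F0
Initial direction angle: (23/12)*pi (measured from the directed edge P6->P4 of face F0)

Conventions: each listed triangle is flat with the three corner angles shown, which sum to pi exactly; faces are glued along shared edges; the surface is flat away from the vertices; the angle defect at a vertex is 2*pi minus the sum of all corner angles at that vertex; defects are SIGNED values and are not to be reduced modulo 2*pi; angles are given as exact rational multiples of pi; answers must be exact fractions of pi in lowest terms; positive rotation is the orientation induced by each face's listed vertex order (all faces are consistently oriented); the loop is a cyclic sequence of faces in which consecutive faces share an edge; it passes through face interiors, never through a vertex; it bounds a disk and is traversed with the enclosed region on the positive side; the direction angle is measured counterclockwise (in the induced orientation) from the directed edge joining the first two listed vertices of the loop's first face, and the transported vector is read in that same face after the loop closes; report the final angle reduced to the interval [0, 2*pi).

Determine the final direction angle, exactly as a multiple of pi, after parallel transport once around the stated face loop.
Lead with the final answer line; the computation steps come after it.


Answer: final direction angle = (3/4)*pi

enclosed vertex P6: corner angles sum to (7/6)*pi, defect = 2*pi - (7/6)*pi = (5/6)*pi
by Gauss-Bonnet the loop rotates the vector by the enclosed defect sum (positive orientation, mod 2*pi)
final angle = (23/12)*pi + (5/6)*pi = (3/4)*pi (mod 2*pi)


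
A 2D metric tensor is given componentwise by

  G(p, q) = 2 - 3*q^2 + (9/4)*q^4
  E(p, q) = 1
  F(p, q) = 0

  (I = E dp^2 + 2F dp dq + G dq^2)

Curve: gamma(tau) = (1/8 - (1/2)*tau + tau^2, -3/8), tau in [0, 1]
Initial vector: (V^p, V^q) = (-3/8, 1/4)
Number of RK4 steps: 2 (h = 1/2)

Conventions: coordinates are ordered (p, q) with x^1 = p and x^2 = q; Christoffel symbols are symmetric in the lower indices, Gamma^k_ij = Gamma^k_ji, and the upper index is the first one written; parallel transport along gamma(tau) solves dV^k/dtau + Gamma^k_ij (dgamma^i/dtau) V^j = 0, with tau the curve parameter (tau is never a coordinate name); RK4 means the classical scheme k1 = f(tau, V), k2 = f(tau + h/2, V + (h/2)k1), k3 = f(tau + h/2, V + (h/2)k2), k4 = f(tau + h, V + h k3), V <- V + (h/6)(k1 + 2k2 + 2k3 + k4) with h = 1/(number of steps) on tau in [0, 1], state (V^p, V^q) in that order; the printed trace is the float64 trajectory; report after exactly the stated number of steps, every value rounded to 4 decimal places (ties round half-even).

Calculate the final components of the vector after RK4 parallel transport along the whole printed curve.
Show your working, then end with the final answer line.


gamma'(tau) = (-1/2 + 2*tau, 0); f(tau, V)^k = -Gamma^k_ij(gamma(tau)) gamma'^i(tau) V^j; h = 1/2; intermediate values shown to 6 dp
curve data and Christoffel symbols at the stage parameters:
  tau = 0.000000: gamma = (0.125000, -0.375000), gamma' = (-0.500000, 0.000000); Gamma_ppp = 0.000000, Gamma_ppq = 0.000000, Gamma_pqq = 0.000000, Gamma_qpp = 0.000000, Gamma_qpq = 0.000000, Gamma_qqq = 0.547075
  tau = 0.250000: gamma = (0.062500, -0.375000), gamma' = (0.000000, 0.000000); Gamma_ppp = 0.000000, Gamma_ppq = 0.000000, Gamma_pqq = 0.000000, Gamma_qpp = 0.000000, Gamma_qpq = 0.000000, Gamma_qqq = 0.547075
  tau = 0.500000: gamma = (0.125000, -0.375000), gamma' = (0.500000, 0.000000); Gamma_ppp = 0.000000, Gamma_ppq = 0.000000, Gamma_pqq = 0.000000, Gamma_qpp = 0.000000, Gamma_qpq = 0.000000, Gamma_qqq = 0.547075
  tau = 0.750000: gamma = (0.312500, -0.375000), gamma' = (1.000000, 0.000000); Gamma_ppp = 0.000000, Gamma_ppq = 0.000000, Gamma_pqq = 0.000000, Gamma_qpp = 0.000000, Gamma_qpq = 0.000000, Gamma_qqq = 0.547075
  tau = 1.000000: gamma = (0.625000, -0.375000), gamma' = (1.500000, 0.000000); Gamma_ppp = 0.000000, Gamma_ppq = 0.000000, Gamma_pqq = 0.000000, Gamma_qpp = 0.000000, Gamma_qpq = 0.000000, Gamma_qqq = 0.547075
step 0: V^p = -0.3750, V^q = 0.2500
step 1: k1 = (0.000000, 0.000000), k2 = (0.000000, 0.000000), k3 = (0.000000, 0.000000), k4 = (0.000000, 0.000000); V <- V + (h/6)(k1 + 2k2 + 2k3 + k4): V^p = -0.3750, V^q = 0.2500
step 2: k1 = (0.000000, 0.000000), k2 = (0.000000, 0.000000), k3 = (0.000000, 0.000000), k4 = (0.000000, 0.000000); V <- V + (h/6)(k1 + 2k2 + 2k3 + k4): V^p = -0.3750, V^q = 0.2500

Answer: V^p = -0.3750, V^q = 0.2500
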